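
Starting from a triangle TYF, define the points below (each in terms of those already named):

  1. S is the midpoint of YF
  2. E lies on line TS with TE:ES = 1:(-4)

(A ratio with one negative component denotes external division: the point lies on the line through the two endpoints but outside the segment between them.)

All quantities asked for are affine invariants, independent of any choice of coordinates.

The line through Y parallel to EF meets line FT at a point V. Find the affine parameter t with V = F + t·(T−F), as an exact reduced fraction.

Choose coordinates T = (0, 0), Y = (1, 0), F = (0, 1).
1. S is the midpoint of YF ⇒ S = (1/2, 1/2)
2. E lies on line TS with TE:ES = 1:(-4) ⇒ E = (-1/6, -1/6)
through Y parallel to EF: direction (1/6, 7/6); meets FT at V = (0, -7)
V = F + t·(T−F) with t = 8

t = 8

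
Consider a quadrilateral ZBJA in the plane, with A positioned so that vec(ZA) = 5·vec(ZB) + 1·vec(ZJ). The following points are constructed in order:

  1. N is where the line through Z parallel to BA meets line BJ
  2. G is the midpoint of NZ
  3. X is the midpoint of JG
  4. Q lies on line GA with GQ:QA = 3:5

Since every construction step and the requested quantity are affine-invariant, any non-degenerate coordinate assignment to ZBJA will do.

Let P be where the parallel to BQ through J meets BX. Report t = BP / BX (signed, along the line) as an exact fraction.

t = 50/31

Assign Z = (0, 0), B = (1, 0), J = (0, 1), A = (5, 1) — the answer is frame-independent, so this choice is without loss of generality.
1. N is where the line through Z parallel to BA meets line BJ ⇒ N = (4/5, 1/5)
2. G is the midpoint of NZ ⇒ G = (2/5, 1/10)
3. X is the midpoint of JG ⇒ X = (1/5, 11/20)
4. Q lies on line GA with GQ:QA = 3:5 ⇒ Q = (17/8, 7/16)
through J parallel to BQ: direction (9/8, 7/16); meets BX at P = (-9/31, 55/62)
P = B + t·(X−B) with t = 50/31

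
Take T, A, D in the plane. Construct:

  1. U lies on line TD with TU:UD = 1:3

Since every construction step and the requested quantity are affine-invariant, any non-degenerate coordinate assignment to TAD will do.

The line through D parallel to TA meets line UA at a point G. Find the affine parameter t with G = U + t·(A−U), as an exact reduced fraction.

t = -3

Work in coordinates with T = (0, 0), A = (1, 0), D = (0, 1).
1. U lies on line TD with TU:UD = 1:3 ⇒ U = (0, 1/4)
through D parallel to TA: direction (1, 0); meets UA at G = (-3, 1)
G = U + t·(A−U) with t = -3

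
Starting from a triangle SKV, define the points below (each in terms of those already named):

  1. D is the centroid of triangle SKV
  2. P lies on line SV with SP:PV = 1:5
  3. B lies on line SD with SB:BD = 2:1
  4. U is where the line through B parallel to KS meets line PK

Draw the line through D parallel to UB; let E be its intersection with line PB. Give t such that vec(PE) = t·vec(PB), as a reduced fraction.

t = 3

Set S = (0, 0), K = (1, 0), V = (0, 1); any affine frame gives the same invariant.
1. D is the centroid of triangle SKV ⇒ D = (1/3, 1/3)
2. P lies on line SV with SP:PV = 1:5 ⇒ P = (0, 1/6)
3. B lies on line SD with SB:BD = 2:1 ⇒ B = (2/9, 2/9)
4. U is where the line through B parallel to KS meets line PK ⇒ U = (-1/3, 2/9)
through D parallel to UB: direction (5/9, 0); meets PB at E = (2/3, 1/3)
E = P + t·(B−P) with t = 3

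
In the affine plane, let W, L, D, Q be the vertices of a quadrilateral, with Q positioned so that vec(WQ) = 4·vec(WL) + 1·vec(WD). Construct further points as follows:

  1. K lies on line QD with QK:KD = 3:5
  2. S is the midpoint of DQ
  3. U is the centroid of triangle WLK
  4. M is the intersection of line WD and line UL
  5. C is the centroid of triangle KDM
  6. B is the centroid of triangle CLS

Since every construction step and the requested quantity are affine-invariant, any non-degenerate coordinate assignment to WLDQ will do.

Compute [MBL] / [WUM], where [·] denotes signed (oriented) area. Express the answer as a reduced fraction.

Work in coordinates with W = (0, 0), L = (1, 0), D = (0, 1), Q = (4, 1).
1. K lies on line QD with QK:KD = 3:5 ⇒ K = (5/2, 1)
2. S is the midpoint of DQ ⇒ S = (2, 1)
3. U is the centroid of triangle WLK ⇒ U = (7/6, 1/3)
4. M is the intersection of line WD and line UL ⇒ M = (0, -2)
5. C is the centroid of triangle KDM ⇒ C = (5/6, 0)
6. B is the centroid of triangle CLS ⇒ B = (23/18, 1/3)
2·[MBL] = 2/9, 2·[WUM] = -7/3
[MBL]:[WUM] = 2/9:-7/3 = -2/21

[MBL]:[WUM] = -2/21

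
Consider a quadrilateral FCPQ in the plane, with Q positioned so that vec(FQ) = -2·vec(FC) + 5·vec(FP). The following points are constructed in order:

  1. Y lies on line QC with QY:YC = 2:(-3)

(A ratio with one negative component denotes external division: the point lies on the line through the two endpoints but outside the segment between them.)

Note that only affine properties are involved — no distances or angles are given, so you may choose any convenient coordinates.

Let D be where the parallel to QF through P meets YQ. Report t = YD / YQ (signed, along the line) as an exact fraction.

t = 6/5

Work in coordinates with F = (0, 0), C = (1, 0), P = (0, 1), Q = (-2, 5).
1. Y lies on line QC with QY:YC = 2:(-3) ⇒ Y = (-8, 15)
through P parallel to QF: direction (2, -5); meets YQ at D = (-4/5, 3)
D = Y + t·(Q−Y) with t = 6/5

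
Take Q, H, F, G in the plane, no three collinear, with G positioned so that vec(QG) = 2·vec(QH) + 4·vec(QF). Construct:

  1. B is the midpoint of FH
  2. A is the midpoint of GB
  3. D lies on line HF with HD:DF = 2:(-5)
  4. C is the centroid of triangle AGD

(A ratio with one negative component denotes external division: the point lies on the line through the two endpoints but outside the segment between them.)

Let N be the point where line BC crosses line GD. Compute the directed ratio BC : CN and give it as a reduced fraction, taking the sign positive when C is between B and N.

Assign Q = (0, 0), H = (1, 0), F = (0, 1), G = (2, 4) — the answer is frame-independent, so this choice is without loss of generality.
1. B is the midpoint of FH ⇒ B = (1/2, 1/2)
2. A is the midpoint of GB ⇒ A = (5/4, 9/4)
3. D lies on line HF with HD:DF = 2:(-5) ⇒ D = (5/3, -2/3)
4. C is the centroid of triangle AGD ⇒ C = (59/36, 67/36)
line BC meets GD at N = (28/15, 32/15)
C = B + t·(N−B) with t = 5/6, so BC:CN = 5/6:1/6

BC:CN = 5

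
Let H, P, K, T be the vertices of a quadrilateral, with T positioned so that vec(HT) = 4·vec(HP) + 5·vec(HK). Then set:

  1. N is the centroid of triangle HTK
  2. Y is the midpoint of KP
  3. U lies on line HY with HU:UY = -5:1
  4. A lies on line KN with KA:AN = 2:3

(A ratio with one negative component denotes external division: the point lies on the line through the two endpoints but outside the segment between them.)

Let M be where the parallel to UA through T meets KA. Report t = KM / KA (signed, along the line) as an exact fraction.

Work in coordinates with H = (0, 0), P = (1, 0), K = (0, 1), T = (4, 5).
1. N is the centroid of triangle HTK ⇒ N = (4/3, 2)
2. Y is the midpoint of KP ⇒ Y = (1/2, 1/2)
3. U lies on line HY with HU:UY = -5:1 ⇒ U = (5/8, 5/8)
4. A lies on line KN with KA:AN = 2:3 ⇒ A = (8/15, 7/5)
through T parallel to UA: direction (-11/120, 31/40); meets KA at M = (1664/405, 551/135)
M = K + t·(A−K) with t = 208/27

t = 208/27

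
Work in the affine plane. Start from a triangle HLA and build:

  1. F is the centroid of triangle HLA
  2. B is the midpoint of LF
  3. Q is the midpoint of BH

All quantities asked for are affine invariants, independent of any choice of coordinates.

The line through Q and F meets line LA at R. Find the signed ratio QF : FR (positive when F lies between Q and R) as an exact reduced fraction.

Assign H = (0, 0), L = (1, 0), A = (0, 1) — the answer is frame-independent, so this choice is without loss of generality.
1. F is the centroid of triangle HLA ⇒ F = (1/3, 1/3)
2. B is the midpoint of LF ⇒ B = (2/3, 1/6)
3. Q is the midpoint of BH ⇒ Q = (1/3, 1/12)
line QF meets LA at R = (1/3, 2/3)
F = Q + t·(R−Q) with t = 3/7, so QF:FR = 3/7:4/7

QF:FR = 3/4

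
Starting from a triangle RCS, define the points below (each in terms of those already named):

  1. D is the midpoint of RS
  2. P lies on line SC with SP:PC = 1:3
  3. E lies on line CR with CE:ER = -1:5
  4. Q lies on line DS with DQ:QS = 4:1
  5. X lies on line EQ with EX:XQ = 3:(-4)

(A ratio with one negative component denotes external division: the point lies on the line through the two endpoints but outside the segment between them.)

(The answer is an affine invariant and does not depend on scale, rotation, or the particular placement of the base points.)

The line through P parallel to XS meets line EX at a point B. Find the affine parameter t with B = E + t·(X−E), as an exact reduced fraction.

Set R = (0, 0), C = (1, 0), S = (0, 1); any affine frame gives the same invariant.
1. D is the midpoint of RS ⇒ D = (0, 1/2)
2. P lies on line SC with SP:PC = 1:3 ⇒ P = (1/4, 3/4)
3. E lies on line CR with CE:ER = -1:5 ⇒ E = (5/4, 0)
4. Q lies on line DS with DQ:QS = 4:1 ⇒ Q = (0, 9/10)
5. X lies on line EQ with EX:XQ = 3:(-4) ⇒ X = (5, -27/10)
through P parallel to XS: direction (-5, 37/10); meets EX at B = (7/4, -9/25)
B = E + t·(X−E) with t = 2/15

t = 2/15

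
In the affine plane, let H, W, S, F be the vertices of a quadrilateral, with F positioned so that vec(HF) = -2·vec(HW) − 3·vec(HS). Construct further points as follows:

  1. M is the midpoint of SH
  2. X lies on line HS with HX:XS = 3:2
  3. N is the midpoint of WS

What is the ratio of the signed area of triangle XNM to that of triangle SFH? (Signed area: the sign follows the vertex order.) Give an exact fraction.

[XNM]:[SFH] = -1/40

Work in coordinates with H = (0, 0), W = (1, 0), S = (0, 1), F = (-2, -3).
1. M is the midpoint of SH ⇒ M = (0, 1/2)
2. X lies on line HS with HX:XS = 3:2 ⇒ X = (0, 3/5)
3. N is the midpoint of WS ⇒ N = (1/2, 1/2)
2·[XNM] = -1/20, 2·[SFH] = 2
[XNM]:[SFH] = -1/20:2 = -1/40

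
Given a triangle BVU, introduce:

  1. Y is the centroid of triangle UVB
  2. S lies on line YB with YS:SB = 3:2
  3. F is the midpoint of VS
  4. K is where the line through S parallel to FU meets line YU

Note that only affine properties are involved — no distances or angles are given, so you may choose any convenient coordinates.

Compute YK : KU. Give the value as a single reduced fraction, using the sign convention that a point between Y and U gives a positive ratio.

YK:KU = -9/11

Assign B = (0, 0), V = (1, 0), U = (0, 1) — the answer is frame-independent, so this choice is without loss of generality.
1. Y is the centroid of triangle UVB ⇒ Y = (1/3, 1/3)
2. S lies on line YB with YS:SB = 3:2 ⇒ S = (2/15, 2/15)
3. F is the midpoint of VS ⇒ F = (17/30, 1/15)
4. K is where the line through S parallel to FU meets line YU ⇒ K = (11/6, -8/3)
K = Y + t·(U−Y) with t = -9/2, so YK:KU = t:(1−t) = -9/2:11/2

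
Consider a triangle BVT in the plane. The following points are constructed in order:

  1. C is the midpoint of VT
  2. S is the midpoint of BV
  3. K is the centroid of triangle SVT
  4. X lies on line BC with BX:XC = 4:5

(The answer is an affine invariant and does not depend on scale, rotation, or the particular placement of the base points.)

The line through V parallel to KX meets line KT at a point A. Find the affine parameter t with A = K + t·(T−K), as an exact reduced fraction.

t = -8/13

Set B = (0, 0), V = (1, 0), T = (0, 1); any affine frame gives the same invariant.
1. C is the midpoint of VT ⇒ C = (1/2, 1/2)
2. S is the midpoint of BV ⇒ S = (1/2, 0)
3. K is the centroid of triangle SVT ⇒ K = (1/2, 1/3)
4. X lies on line BC with BX:XC = 4:5 ⇒ X = (2/9, 2/9)
through V parallel to KX: direction (-5/18, -1/9); meets KT at A = (21/26, -1/13)
A = K + t·(T−K) with t = -8/13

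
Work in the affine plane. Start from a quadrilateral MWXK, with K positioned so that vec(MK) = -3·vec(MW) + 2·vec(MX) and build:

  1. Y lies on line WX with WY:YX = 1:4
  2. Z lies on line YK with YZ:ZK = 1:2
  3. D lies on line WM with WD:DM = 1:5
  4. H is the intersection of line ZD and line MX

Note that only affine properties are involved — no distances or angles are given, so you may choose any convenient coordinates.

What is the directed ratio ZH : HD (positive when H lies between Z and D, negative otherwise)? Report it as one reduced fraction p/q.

Assign M = (0, 0), W = (1, 0), X = (0, 1), K = (-3, 2) — the answer is frame-independent, so this choice is without loss of generality.
1. Y lies on line WX with WY:YX = 1:4 ⇒ Y = (4/5, 1/5)
2. Z lies on line YK with YZ:ZK = 1:2 ⇒ Z = (-7/15, 4/5)
3. D lies on line WM with WD:DM = 1:5 ⇒ D = (5/6, 0)
4. H is the intersection of line ZD and line MX ⇒ H = (0, 20/39)
H = Z + t·(D−Z) with t = 14/39, so ZH:HD = t:(1−t) = 14/39:25/39

ZH:HD = 14/25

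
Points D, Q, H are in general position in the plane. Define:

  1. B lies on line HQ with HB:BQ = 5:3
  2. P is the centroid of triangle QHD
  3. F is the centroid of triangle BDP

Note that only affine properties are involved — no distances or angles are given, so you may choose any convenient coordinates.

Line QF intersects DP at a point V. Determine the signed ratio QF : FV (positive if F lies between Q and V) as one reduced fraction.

Assign D = (0, 0), Q = (1, 0), H = (0, 1) — the answer is frame-independent, so this choice is without loss of generality.
1. B lies on line HQ with HB:BQ = 5:3 ⇒ B = (5/8, 3/8)
2. P is the centroid of triangle QHD ⇒ P = (1/3, 1/3)
3. F is the centroid of triangle BDP ⇒ F = (23/72, 17/72)
line QF meets DP at V = (17/66, 17/66)
F = Q + t·(V−Q) with t = 11/12, so QF:FV = 11/12:1/12

QF:FV = 11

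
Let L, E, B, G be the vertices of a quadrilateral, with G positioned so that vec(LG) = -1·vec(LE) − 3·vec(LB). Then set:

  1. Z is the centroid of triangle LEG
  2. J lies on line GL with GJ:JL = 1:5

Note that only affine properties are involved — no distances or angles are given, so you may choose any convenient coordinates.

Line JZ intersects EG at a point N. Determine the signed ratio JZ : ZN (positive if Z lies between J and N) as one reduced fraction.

JZ:ZN = -1/2

Choose coordinates L = (0, 0), E = (1, 0), B = (0, 1), G = (-1, -3).
1. Z is the centroid of triangle LEG ⇒ Z = (0, -1)
2. J lies on line GL with GJ:JL = 1:5 ⇒ J = (-5/6, -5/2)
line JZ meets EG at N = (-5/3, -4)
Z = J + t·(N−J) with t = -1, so JZ:ZN = -1:2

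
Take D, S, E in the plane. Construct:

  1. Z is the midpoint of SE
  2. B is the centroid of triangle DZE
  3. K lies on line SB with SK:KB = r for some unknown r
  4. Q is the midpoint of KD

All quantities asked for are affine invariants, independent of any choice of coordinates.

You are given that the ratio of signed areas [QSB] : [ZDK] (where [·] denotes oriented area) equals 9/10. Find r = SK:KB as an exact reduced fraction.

Choose coordinates D = (0, 0), S = (1, 0), E = (0, 1).
1. Z is the midpoint of SE ⇒ Z = (1/2, 1/2)
2. B is the centroid of triangle DZE ⇒ B = (1/6, 1/2)
3. With SK:KB = r, write λ = r/(r+1) so K = S + λ·(B−S); K is affine-linear in λ
4. Q is the midpoint of KD ⇒ Q is an affine combination of earlier points and hence also affine-linear in λ
Every point depending on K is an affine combination of K and λ-independent points, so each such coordinate is linear in λ; the λ² term in each signed area is a multiple of (B−S)×(B−S) = 0, so 2·[QSB] and 2·[ZDK] are each linear in λ. Evaluating at λ=0 and λ=1:
  2·[QSB] = 1/4,   2·[ZDK] = -2/3·λ + 1/2
So [QSB]:[ZDK] = (1/4) / (-2/3·λ + 1/2). Setting this equal to 9/10:
  1/4 = 9/10·(-2/3·λ + 1/2)  ⇒  λ = 1/3
Then r = λ/(1−λ) = (1/3)/(2/3) = 1/2. Check: with r = 1/2, K = (13/18, 1/6) and [QSB]:[ZDK] = 9/10 as required.

r = 1/2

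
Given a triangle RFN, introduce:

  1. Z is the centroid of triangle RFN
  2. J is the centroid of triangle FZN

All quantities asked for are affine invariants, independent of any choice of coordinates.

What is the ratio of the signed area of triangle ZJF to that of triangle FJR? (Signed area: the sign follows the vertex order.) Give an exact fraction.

[ZJF]:[FJR] = -1/4

Assign R = (0, 0), F = (1, 0), N = (0, 1) — the answer is frame-independent, so this choice is without loss of generality.
1. Z is the centroid of triangle RFN ⇒ Z = (1/3, 1/3)
2. J is the centroid of triangle FZN ⇒ J = (4/9, 4/9)
2·[ZJF] = -1/9, 2·[FJR] = 4/9
[ZJF]:[FJR] = -1/9:4/9 = -1/4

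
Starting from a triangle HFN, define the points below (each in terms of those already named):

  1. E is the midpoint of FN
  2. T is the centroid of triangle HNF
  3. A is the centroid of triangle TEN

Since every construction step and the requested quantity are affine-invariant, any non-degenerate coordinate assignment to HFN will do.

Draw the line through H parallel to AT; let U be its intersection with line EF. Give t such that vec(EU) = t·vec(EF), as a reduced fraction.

t = -3/2

Choose coordinates H = (0, 0), F = (1, 0), N = (0, 1).
1. E is the midpoint of FN ⇒ E = (1/2, 1/2)
2. T is the centroid of triangle HNF ⇒ T = (1/3, 1/3)
3. A is the centroid of triangle TEN ⇒ A = (5/18, 11/18)
through H parallel to AT: direction (1/18, -5/18); meets EF at U = (-1/4, 5/4)
U = E + t·(F−E) with t = -3/2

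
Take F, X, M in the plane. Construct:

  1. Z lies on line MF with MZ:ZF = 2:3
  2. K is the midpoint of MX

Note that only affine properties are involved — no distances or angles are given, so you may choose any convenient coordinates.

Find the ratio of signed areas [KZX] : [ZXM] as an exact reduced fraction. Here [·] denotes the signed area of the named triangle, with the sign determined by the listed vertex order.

Choose coordinates F = (0, 0), X = (1, 0), M = (0, 1).
1. Z lies on line MF with MZ:ZF = 2:3 ⇒ Z = (0, 3/5)
2. K is the midpoint of MX ⇒ K = (1/2, 1/2)
2·[KZX] = 1/5, 2·[ZXM] = 2/5
[KZX]:[ZXM] = 1/5:2/5 = 1/2

[KZX]:[ZXM] = 1/2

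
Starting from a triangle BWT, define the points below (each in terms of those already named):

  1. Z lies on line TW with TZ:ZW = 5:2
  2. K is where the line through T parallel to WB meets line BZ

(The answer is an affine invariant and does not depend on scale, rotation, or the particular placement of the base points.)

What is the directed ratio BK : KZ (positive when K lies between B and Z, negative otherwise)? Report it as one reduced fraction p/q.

BK:KZ = -7/5

Set B = (0, 0), W = (1, 0), T = (0, 1); any affine frame gives the same invariant.
1. Z lies on line TW with TZ:ZW = 5:2 ⇒ Z = (5/7, 2/7)
2. K is where the line through T parallel to WB meets line BZ ⇒ K = (5/2, 1)
K = B + t·(Z−B) with t = 7/2, so BK:KZ = t:(1−t) = 7/2:-5/2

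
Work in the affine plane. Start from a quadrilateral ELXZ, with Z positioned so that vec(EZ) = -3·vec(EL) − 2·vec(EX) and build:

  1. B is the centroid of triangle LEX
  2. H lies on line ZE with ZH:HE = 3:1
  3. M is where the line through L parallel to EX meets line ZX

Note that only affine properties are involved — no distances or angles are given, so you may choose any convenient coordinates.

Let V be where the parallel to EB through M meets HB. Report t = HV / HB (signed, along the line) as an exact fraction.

t = -3

Choose coordinates E = (0, 0), L = (1, 0), X = (0, 1), Z = (-3, -2).
1. B is the centroid of triangle LEX ⇒ B = (1/3, 1/3)
2. H lies on line ZE with ZH:HE = 3:1 ⇒ H = (-3/4, -1/2)
3. M is where the line through L parallel to EX meets line ZX ⇒ M = (1, 2)
through M parallel to EB: direction (1/3, 1/3); meets HB at V = (-4, -3)
V = H + t·(B−H) with t = -3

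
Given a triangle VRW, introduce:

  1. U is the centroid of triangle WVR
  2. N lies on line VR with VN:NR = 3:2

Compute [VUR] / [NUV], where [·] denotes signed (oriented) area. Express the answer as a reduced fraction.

[VUR]:[NUV] = -5/3

Work in coordinates with V = (0, 0), R = (1, 0), W = (0, 1).
1. U is the centroid of triangle WVR ⇒ U = (1/3, 1/3)
2. N lies on line VR with VN:NR = 3:2 ⇒ N = (3/5, 0)
2·[VUR] = -1/3, 2·[NUV] = 1/5
[VUR]:[NUV] = -1/3:1/5 = -5/3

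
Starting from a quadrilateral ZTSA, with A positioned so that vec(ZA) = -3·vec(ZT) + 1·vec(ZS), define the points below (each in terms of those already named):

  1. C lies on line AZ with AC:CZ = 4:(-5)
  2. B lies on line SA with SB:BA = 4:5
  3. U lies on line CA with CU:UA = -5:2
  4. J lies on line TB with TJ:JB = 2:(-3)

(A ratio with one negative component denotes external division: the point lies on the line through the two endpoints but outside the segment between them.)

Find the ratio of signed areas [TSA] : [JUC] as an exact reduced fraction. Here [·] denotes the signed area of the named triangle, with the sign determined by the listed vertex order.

[TSA]:[JUC] = 27/20

Set Z = (0, 0), T = (1, 0), S = (0, 1), A = (-3, 1); any affine frame gives the same invariant.
1. C lies on line AZ with AC:CZ = 4:(-5) ⇒ C = (-15, 5)
2. B lies on line SA with SB:BA = 4:5 ⇒ B = (-4/3, 1)
3. U lies on line CA with CU:UA = -5:2 ⇒ U = (5, -5/3)
4. J lies on line TB with TJ:JB = 2:(-3) ⇒ J = (17/3, -2)
2·[TSA] = 3, 2·[JUC] = 20/9
[TSA]:[JUC] = 3:20/9 = 27/20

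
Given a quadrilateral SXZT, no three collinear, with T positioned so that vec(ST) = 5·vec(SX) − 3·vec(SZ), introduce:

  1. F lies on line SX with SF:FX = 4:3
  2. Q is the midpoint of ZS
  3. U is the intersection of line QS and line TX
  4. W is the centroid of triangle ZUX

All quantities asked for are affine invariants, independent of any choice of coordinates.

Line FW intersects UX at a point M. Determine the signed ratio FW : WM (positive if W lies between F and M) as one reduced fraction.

FW:WM = -34/7

Work in coordinates with S = (0, 0), X = (1, 0), Z = (0, 1), T = (5, -3).
1. F lies on line SX with SF:FX = 4:3 ⇒ F = (4/7, 0)
2. Q is the midpoint of ZS ⇒ Q = (0, 1/2)
3. U is the intersection of line QS and line TX ⇒ U = (0, 3/4)
4. W is the centroid of triangle ZUX ⇒ W = (1/3, 7/12)
line FW meets UX at M = (13/34, 63/136)
W = F + t·(M−F) with t = 34/27, so FW:WM = 34/27:-7/27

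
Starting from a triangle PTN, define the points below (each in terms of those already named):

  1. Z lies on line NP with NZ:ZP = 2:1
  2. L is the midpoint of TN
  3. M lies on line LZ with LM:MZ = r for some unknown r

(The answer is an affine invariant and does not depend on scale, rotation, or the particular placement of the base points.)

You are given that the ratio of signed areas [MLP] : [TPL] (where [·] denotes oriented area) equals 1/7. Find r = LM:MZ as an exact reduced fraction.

Set P = (0, 0), T = (1, 0), N = (0, 1); any affine frame gives the same invariant.
1. Z lies on line NP with NZ:ZP = 2:1 ⇒ Z = (0, 1/3)
2. L is the midpoint of TN ⇒ L = (1/2, 1/2)
3. With LM:MZ = r, write λ = r/(r+1) so M = L + λ·(Z−L); M is affine-linear in λ
Every point depending on M is an affine combination of M and λ-independent points, so each such coordinate is linear in λ; the λ² term in each signed area is a multiple of (Z−L)×(Z−L) = 0, so 2·[MLP] and 2·[TPL] are each linear in λ. Evaluating at λ=0 and λ=1:
  2·[MLP] = -1/6·λ,   2·[TPL] = -1/2
So [MLP]:[TPL] = (-1/6·λ) / (-1/2). Setting this equal to 1/7:
  -1/6·λ = 1/7·(-1/2)  ⇒  λ = 3/7
Then r = λ/(1−λ) = (3/7)/(4/7) = 3/4. Check: with r = 3/4, M = (2/7, 3/7) and [MLP]:[TPL] = 1/7 as required.

r = 3/4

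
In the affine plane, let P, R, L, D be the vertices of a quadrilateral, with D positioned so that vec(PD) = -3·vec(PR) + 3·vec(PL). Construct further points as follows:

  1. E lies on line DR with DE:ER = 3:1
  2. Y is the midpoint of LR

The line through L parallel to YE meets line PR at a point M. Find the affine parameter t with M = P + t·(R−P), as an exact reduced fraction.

t = 2

Choose coordinates P = (0, 0), R = (1, 0), L = (0, 1), D = (-3, 3).
1. E lies on line DR with DE:ER = 3:1 ⇒ E = (0, 3/4)
2. Y is the midpoint of LR ⇒ Y = (1/2, 1/2)
through L parallel to YE: direction (-1/2, 1/4); meets PR at M = (2, 0)
M = P + t·(R−P) with t = 2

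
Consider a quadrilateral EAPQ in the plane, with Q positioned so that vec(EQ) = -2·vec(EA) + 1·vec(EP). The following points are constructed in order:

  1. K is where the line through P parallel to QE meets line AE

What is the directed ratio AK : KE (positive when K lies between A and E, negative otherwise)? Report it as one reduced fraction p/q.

Set E = (0, 0), A = (1, 0), P = (0, 1), Q = (-2, 1); any affine frame gives the same invariant.
1. K is where the line through P parallel to QE meets line AE ⇒ K = (2, 0)
K = A + t·(E−A) with t = -1, so AK:KE = t:(1−t) = -1:2

AK:KE = -1/2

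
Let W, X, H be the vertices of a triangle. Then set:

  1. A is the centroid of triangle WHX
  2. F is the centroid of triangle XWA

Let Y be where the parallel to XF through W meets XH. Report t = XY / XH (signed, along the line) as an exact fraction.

Choose coordinates W = (0, 0), X = (1, 0), H = (0, 1).
1. A is the centroid of triangle WHX ⇒ A = (1/3, 1/3)
2. F is the centroid of triangle XWA ⇒ F = (4/9, 1/9)
through W parallel to XF: direction (-5/9, 1/9); meets XH at Y = (5/4, -1/4)
Y = X + t·(H−X) with t = -1/4

t = -1/4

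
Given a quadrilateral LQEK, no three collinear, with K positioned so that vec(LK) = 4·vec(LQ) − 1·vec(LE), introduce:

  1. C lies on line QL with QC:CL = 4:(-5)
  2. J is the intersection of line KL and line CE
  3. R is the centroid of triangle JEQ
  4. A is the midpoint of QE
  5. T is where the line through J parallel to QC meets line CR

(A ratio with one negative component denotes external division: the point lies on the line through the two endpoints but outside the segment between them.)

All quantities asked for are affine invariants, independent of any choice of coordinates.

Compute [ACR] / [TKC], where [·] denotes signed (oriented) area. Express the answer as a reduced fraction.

Assign L = (0, 0), Q = (1, 0), E = (0, 1), K = (4, -1) — the answer is frame-independent, so this choice is without loss of generality.
1. C lies on line QL with QC:CL = 4:(-5) ⇒ C = (5, 0)
2. J is the intersection of line KL and line CE ⇒ J = (-20, 5)
3. R is the centroid of triangle JEQ ⇒ R = (-19/3, 2)
4. A is the midpoint of QE ⇒ A = (1/2, 1/2)
5. T is where the line through J parallel to QC meets line CR ⇒ T = (-70/3, 5)
2·[ACR] = 10/3, 2·[TKC] = 100/3
[ACR]:[TKC] = 10/3:100/3 = 1/10

[ACR]:[TKC] = 1/10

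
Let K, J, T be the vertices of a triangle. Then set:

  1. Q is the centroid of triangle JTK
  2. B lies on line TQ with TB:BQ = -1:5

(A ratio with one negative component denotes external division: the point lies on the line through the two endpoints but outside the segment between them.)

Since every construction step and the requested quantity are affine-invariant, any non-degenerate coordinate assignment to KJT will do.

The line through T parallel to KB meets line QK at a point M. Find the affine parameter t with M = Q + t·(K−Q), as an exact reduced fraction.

Work in coordinates with K = (0, 0), J = (1, 0), T = (0, 1).
1. Q is the centroid of triangle JTK ⇒ Q = (1/3, 1/3)
2. B lies on line TQ with TB:BQ = -1:5 ⇒ B = (-1/12, 7/6)
through T parallel to KB: direction (-1/12, 7/6); meets QK at M = (1/15, 1/15)
M = Q + t·(K−Q) with t = 4/5

t = 4/5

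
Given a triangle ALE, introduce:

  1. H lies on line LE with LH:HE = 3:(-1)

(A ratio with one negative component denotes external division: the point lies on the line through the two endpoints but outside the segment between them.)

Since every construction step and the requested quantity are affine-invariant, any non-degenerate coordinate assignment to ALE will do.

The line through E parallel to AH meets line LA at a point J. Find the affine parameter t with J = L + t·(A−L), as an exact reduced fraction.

Assign A = (0, 0), L = (1, 0), E = (0, 1) — the answer is frame-independent, so this choice is without loss of generality.
1. H lies on line LE with LH:HE = 3:(-1) ⇒ H = (-1/2, 3/2)
through E parallel to AH: direction (-1/2, 3/2); meets LA at J = (1/3, 0)
J = L + t·(A−L) with t = 2/3

t = 2/3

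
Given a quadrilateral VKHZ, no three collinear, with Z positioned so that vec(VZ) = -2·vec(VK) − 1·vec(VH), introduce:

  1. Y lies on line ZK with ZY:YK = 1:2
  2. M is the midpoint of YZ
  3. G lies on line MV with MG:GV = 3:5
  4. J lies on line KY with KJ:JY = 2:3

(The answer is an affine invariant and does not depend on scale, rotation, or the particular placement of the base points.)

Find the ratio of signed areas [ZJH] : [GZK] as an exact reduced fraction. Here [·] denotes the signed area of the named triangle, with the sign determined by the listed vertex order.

[ZJH]:[GZK] = 352/45

Set V = (0, 0), K = (1, 0), H = (0, 1), Z = (-2, -1); any affine frame gives the same invariant.
1. Y lies on line ZK with ZY:YK = 1:2 ⇒ Y = (-1, -2/3)
2. M is the midpoint of YZ ⇒ M = (-3/2, -5/6)
3. G lies on line MV with MG:GV = 3:5 ⇒ G = (-15/16, -25/48)
4. J lies on line KY with KJ:JY = 2:3 ⇒ J = (1/5, -4/15)
2·[ZJH] = 44/15, 2·[GZK] = 3/8
[ZJH]:[GZK] = 44/15:3/8 = 352/45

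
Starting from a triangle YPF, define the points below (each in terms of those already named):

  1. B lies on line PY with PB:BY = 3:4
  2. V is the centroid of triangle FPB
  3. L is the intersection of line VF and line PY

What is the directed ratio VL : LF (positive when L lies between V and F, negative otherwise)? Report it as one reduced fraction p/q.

Work in coordinates with Y = (0, 0), P = (1, 0), F = (0, 1).
1. B lies on line PY with PB:BY = 3:4 ⇒ B = (4/7, 0)
2. V is the centroid of triangle FPB ⇒ V = (11/21, 1/3)
3. L is the intersection of line VF and line PY ⇒ L = (11/14, 0)
L = V + t·(F−V) with t = -1/2, so VL:LF = t:(1−t) = -1/2:3/2

VL:LF = -1/3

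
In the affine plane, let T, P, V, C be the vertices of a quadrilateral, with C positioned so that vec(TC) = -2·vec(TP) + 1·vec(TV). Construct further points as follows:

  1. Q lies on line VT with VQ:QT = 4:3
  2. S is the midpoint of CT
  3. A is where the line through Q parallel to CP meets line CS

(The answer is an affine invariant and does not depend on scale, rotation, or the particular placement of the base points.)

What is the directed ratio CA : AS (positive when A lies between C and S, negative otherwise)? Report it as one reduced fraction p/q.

CA:AS = -4/11

Choose coordinates T = (0, 0), P = (1, 0), V = (0, 1), C = (-2, 1).
1. Q lies on line VT with VQ:QT = 4:3 ⇒ Q = (0, 3/7)
2. S is the midpoint of CT ⇒ S = (-1, 1/2)
3. A is where the line through Q parallel to CP meets line CS ⇒ A = (-18/7, 9/7)
A = C + t·(S−C) with t = -4/7, so CA:AS = t:(1−t) = -4/7:11/7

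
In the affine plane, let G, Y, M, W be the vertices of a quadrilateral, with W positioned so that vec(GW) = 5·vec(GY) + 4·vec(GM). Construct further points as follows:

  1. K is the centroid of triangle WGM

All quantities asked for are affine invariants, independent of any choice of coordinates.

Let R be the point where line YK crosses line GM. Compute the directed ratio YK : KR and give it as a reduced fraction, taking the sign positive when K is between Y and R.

YK:KR = -2/5

Choose coordinates G = (0, 0), Y = (1, 0), M = (0, 1), W = (5, 4).
1. K is the centroid of triangle WGM ⇒ K = (5/3, 5/3)
line YK meets GM at R = (0, -5/2)
K = Y + t·(R−Y) with t = -2/3, so YK:KR = -2/3:5/3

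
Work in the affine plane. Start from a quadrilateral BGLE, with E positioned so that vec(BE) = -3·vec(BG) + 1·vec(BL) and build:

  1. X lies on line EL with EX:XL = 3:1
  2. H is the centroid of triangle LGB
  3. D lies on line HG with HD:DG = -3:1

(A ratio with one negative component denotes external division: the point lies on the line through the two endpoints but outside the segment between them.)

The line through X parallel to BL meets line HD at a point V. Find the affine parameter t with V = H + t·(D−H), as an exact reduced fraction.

Work in coordinates with B = (0, 0), G = (1, 0), L = (0, 1), E = (-3, 1).
1. X lies on line EL with EX:XL = 3:1 ⇒ X = (-3/4, 1)
2. H is the centroid of triangle LGB ⇒ H = (1/3, 1/3)
3. D lies on line HG with HD:DG = -3:1 ⇒ D = (4/3, -1/6)
through X parallel to BL: direction (0, 1); meets HD at V = (-3/4, 7/8)
V = H + t·(D−H) with t = -13/12

t = -13/12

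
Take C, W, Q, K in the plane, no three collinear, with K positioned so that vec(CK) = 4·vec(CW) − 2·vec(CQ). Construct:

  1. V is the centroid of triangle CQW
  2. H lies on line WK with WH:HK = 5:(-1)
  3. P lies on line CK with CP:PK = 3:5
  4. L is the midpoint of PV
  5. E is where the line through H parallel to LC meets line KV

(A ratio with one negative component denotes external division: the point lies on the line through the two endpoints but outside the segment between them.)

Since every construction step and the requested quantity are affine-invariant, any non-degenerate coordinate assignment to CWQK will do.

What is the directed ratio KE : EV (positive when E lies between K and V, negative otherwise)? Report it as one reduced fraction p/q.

KE:EV = -29/161

Work in coordinates with C = (0, 0), W = (1, 0), Q = (0, 1), K = (4, -2).
1. V is the centroid of triangle CQW ⇒ V = (1/3, 1/3)
2. H lies on line WK with WH:HK = 5:(-1) ⇒ H = (19/4, -5/2)
3. P lies on line CK with CP:PK = 3:5 ⇒ P = (3/2, -3/4)
4. L is the midpoint of PV ⇒ L = (11/12, -5/24)
5. E is where the line through H parallel to LC meets line KV ⇒ E = (173/36, -995/396)
E = K + t·(V−K) with t = -29/132, so KE:EV = t:(1−t) = -29/132:161/132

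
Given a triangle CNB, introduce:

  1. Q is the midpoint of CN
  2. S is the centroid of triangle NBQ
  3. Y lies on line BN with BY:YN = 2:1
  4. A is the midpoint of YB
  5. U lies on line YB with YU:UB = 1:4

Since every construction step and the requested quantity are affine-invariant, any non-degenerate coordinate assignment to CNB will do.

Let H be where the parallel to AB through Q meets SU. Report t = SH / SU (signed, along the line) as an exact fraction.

t = -2

Work in coordinates with C = (0, 0), N = (1, 0), B = (0, 1).
1. Q is the midpoint of CN ⇒ Q = (1/2, 0)
2. S is the centroid of triangle NBQ ⇒ S = (1/2, 1/3)
3. Y lies on line BN with BY:YN = 2:1 ⇒ Y = (2/3, 1/3)
4. A is the midpoint of YB ⇒ A = (1/3, 2/3)
5. U lies on line YB with YU:UB = 1:4 ⇒ U = (8/15, 7/15)
through Q parallel to AB: direction (-1/3, 1/3); meets SU at H = (13/30, 1/15)
H = S + t·(U−S) with t = -2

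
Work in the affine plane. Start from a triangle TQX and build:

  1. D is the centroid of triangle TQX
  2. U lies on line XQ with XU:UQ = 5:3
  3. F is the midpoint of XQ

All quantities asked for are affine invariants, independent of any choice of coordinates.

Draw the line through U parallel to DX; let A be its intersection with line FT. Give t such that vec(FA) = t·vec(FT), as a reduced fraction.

Work in coordinates with T = (0, 0), Q = (1, 0), X = (0, 1).
1. D is the centroid of triangle TQX ⇒ D = (1/3, 1/3)
2. U lies on line XQ with XU:UQ = 5:3 ⇒ U = (5/8, 3/8)
3. F is the midpoint of XQ ⇒ F = (1/2, 1/2)
through U parallel to DX: direction (-1/3, 2/3); meets FT at A = (13/24, 13/24)
A = F + t·(T−F) with t = -1/12

t = -1/12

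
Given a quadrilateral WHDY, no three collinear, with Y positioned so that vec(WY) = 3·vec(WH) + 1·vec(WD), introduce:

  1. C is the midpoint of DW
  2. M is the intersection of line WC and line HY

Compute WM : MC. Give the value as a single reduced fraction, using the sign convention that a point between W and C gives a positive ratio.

WM:MC = -1/2

Assign W = (0, 0), H = (1, 0), D = (0, 1), Y = (3, 1) — the answer is frame-independent, so this choice is without loss of generality.
1. C is the midpoint of DW ⇒ C = (0, 1/2)
2. M is the intersection of line WC and line HY ⇒ M = (0, -1/2)
M = W + t·(C−W) with t = -1, so WM:MC = t:(1−t) = -1:2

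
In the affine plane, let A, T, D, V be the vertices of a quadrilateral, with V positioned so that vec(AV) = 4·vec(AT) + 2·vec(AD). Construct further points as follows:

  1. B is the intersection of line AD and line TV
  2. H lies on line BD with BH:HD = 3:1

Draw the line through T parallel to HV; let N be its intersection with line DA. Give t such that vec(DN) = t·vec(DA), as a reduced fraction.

t = 65/48

Choose coordinates A = (0, 0), T = (1, 0), D = (0, 1), V = (4, 2).
1. B is the intersection of line AD and line TV ⇒ B = (0, -2/3)
2. H lies on line BD with BH:HD = 3:1 ⇒ H = (0, 7/12)
through T parallel to HV: direction (4, 17/12); meets DA at N = (0, -17/48)
N = D + t·(A−D) with t = 65/48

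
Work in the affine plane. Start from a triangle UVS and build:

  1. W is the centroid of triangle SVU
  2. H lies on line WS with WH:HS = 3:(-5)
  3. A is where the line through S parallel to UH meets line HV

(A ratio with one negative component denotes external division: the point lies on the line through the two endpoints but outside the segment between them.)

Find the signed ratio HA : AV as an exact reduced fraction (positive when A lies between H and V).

HA:AV = -5

Set U = (0, 0), V = (1, 0), S = (0, 1); any affine frame gives the same invariant.
1. W is the centroid of triangle SVU ⇒ W = (1/3, 1/3)
2. H lies on line WS with WH:HS = 3:(-5) ⇒ H = (5/6, -2/3)
3. A is where the line through S parallel to UH meets line HV ⇒ A = (25/24, 1/6)
A = H + t·(V−H) with t = 5/4, so HA:AV = t:(1−t) = 5/4:-1/4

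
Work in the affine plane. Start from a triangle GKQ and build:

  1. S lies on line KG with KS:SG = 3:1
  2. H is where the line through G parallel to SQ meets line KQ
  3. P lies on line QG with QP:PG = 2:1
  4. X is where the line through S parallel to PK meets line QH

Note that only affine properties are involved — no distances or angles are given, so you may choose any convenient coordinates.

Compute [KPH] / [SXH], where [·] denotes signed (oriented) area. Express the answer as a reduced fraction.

[KPH]:[SXH] = -256/369

Assign G = (0, 0), K = (1, 0), Q = (0, 1) — the answer is frame-independent, so this choice is without loss of generality.
1. S lies on line KG with KS:SG = 3:1 ⇒ S = (1/4, 0)
2. H is where the line through G parallel to SQ meets line KQ ⇒ H = (-1/3, 4/3)
3. P lies on line QG with QP:PG = 2:1 ⇒ P = (0, 1/3)
4. X is where the line through S parallel to PK meets line QH ⇒ X = (11/8, -3/8)
2·[KPH] = -8/9, 2·[SXH] = 41/32
[KPH]:[SXH] = -8/9:41/32 = -256/369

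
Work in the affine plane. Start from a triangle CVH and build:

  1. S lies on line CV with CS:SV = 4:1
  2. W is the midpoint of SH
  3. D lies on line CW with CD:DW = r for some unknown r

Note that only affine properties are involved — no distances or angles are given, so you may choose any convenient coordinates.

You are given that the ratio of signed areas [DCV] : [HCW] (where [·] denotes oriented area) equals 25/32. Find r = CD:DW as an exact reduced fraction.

r = 5/3

Set C = (0, 0), V = (1, 0), H = (0, 1); any affine frame gives the same invariant.
1. S lies on line CV with CS:SV = 4:1 ⇒ S = (4/5, 0)
2. W is the midpoint of SH ⇒ W = (2/5, 1/2)
3. With CD:DW = r, write λ = r/(r+1) so D = C + λ·(W−C); D is affine-linear in λ
Every point depending on D is an affine combination of D and λ-independent points, so each such coordinate is linear in λ; the λ² term in each signed area is a multiple of (W−C)×(W−C) = 0, so 2·[DCV] and 2·[HCW] are each linear in λ. Evaluating at λ=0 and λ=1:
  2·[DCV] = 1/2·λ,   2·[HCW] = 2/5
So [DCV]:[HCW] = (1/2·λ) / (2/5). Setting this equal to 25/32:
  1/2·λ = 25/32·(2/5)  ⇒  λ = 5/8
Then r = λ/(1−λ) = (5/8)/(3/8) = 5/3. Check: with r = 5/3, D = (1/4, 5/16) and [DCV]:[HCW] = 25/32 as required.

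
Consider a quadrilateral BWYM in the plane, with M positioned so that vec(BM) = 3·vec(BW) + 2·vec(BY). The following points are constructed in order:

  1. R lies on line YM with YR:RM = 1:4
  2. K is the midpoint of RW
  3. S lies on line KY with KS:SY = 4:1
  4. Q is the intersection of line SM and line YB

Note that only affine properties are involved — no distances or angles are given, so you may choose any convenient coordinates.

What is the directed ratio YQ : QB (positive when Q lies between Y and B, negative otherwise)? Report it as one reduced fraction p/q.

Choose coordinates B = (0, 0), W = (1, 0), Y = (0, 1), M = (3, 2).
1. R lies on line YM with YR:RM = 1:4 ⇒ R = (3/5, 6/5)
2. K is the midpoint of RW ⇒ K = (4/5, 3/5)
3. S lies on line KY with KS:SY = 4:1 ⇒ S = (4/25, 23/25)
4. Q is the intersection of line SM and line YB ⇒ Q = (0, 61/71)
Q = Y + t·(B−Y) with t = 10/71, so YQ:QB = t:(1−t) = 10/71:61/71

YQ:QB = 10/61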